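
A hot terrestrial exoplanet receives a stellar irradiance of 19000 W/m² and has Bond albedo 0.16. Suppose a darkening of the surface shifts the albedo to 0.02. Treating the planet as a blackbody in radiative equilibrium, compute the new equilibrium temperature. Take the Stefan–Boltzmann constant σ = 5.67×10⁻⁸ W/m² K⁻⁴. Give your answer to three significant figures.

535 K

New equilibrium: T₂ = [(1−0.02)·19000/(4σ)]^(1/4) = 535.3 K.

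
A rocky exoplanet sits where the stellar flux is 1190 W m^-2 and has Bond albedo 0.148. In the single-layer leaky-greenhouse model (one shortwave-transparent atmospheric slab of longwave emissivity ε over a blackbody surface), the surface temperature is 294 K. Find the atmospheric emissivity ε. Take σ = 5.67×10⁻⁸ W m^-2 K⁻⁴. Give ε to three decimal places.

0.803

Effective temperature: T_e = [S(1−α)/(4σ)]^(1/4) = 258.6 K.
T_s⁴ = T_e⁴·2/(2−ε) → ε = 2 − 2(T_e/T_s)⁴ = 2 − 2·(258.6/294)⁴ = 0.8033.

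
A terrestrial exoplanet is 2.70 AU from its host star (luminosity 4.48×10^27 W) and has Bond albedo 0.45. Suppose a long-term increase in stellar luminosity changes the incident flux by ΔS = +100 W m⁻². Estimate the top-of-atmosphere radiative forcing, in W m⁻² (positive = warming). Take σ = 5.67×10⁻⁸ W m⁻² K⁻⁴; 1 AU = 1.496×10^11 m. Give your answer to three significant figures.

13.8 W m⁻²

d = 2.70 × 1.496×10^11 m = 4.039×10^11 m.
S = L/(4πd²) = 2185 W m⁻².
Only a fraction (1−α) is absorbed and it's spread over 4πR², so ΔF = (1−α)ΔS/4 = 13.75 W m⁻².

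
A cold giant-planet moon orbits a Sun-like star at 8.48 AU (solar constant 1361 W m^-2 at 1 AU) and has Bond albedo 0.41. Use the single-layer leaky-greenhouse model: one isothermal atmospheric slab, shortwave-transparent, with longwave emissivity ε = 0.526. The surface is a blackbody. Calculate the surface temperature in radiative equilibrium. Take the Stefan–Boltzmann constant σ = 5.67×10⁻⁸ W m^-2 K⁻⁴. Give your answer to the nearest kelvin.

Flux at the orbit: S = 1361/(8.48)² = 18.93 W m^-2.
At the top of the atmosphere, σT_e⁴ = S(1−α)/4 = 2.792 W m^-2, giving T_e = 83.77 K.
The surface balance (absorbed SW + ε·downward IR = σT_s⁴) with T_a⁴ = T_s⁴/2 reduces to T_s = T_e·[2/(2−ε)]^¼ = 90.41 K.

90 K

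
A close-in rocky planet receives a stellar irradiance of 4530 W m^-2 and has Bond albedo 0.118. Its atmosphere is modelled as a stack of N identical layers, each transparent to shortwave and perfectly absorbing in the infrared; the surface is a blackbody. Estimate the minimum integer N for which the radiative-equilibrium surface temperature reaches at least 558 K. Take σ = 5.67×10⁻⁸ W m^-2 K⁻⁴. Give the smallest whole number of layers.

The effective emission temperature is T_e = [S(1−α)/(4σ)]^¼ = 364.3 K.
T_s = (N+1)^(1/4)·T_e ≥ 558 K requires N+1 ≥ (T_s/T_e)⁴ = (558/364.3)⁴ = 5.503.
Rounding up, N = 5.

5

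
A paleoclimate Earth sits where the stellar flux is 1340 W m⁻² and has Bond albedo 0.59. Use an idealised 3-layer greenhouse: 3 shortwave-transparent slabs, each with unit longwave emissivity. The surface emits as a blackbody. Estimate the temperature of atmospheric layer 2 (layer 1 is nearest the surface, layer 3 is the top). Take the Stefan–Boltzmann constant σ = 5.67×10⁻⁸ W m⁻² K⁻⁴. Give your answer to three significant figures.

264 kelvin

OLR = S(1−α)/4 = 137.4 W m⁻²; the top layer radiates at T_e = 221.9 K.
Each opaque layer satisfies 2T_j⁴ = T_{j−1}⁴ + T_{j+1}⁴, giving T_k⁴ = (N+1−k)T_e⁴.
T_2 = (2)^(1/4)·221.9 = 263.8 K.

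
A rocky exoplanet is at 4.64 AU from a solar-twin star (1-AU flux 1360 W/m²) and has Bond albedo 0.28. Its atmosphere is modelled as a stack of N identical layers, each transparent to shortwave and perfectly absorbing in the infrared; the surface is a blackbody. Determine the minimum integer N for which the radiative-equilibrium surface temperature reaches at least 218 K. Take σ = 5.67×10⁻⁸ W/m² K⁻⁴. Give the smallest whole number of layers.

11

Flux at the orbit: S = 1360/(4.64)² = 63.17 W/m².
The effective emission temperature is T_e = [S(1−α)/(4σ)]^¼ = 119.0 K.
Since T_s⁴ = (N+1)T_e⁴, we need N ≥ (T_s/T_e)⁴ − 1 = 10.262.
Rounding up, N = 11.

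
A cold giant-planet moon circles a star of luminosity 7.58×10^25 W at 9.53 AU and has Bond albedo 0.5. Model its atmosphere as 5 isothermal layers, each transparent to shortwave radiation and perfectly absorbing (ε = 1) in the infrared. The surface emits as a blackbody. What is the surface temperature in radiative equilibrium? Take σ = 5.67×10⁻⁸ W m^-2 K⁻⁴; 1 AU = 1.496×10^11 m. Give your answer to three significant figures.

79.2 K

Orbital distance: d = 9.53 AU = 1.426×10^12 m.
Spreading L over a sphere of radius d: S = 7.58×10^25/(4π·1.43×10^12²) = 2.968 W m^-2.
Top-of-atmosphere balance: σT_e⁴ = S(1−α)/4 = 0.3710 W m^-2 → T_e = 50.57 K.
For an N-layer opaque stack, T_s⁴ = (N+1)T_e⁴, hence T_s = (6)^(1/4)×50.57 K = 79.15 K.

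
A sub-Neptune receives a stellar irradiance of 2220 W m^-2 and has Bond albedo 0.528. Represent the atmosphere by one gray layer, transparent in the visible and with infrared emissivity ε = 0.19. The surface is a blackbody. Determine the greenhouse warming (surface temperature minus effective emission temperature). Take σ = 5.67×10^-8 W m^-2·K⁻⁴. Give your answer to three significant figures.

The planet radiates to space at T_e = [S(1−α)/(4σ)]^(1/4) = 260.7 K.
For a single slab of emissivity ε, T_s⁴ = 2T_e⁴/(2−ε); thus T_s = 260.7·(1.105)^(1/4) = 267.3 K.
The atmosphere warms the surface by 6.588 K.

6.59 K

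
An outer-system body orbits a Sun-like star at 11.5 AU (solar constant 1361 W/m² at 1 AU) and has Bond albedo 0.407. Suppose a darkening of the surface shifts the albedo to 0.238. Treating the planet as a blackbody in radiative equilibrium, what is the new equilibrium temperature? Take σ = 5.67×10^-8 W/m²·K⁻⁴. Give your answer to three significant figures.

76.7 kelvin

By the inverse-square law, S = 1361/11.5² = 10.29 W/m².
New equilibrium: T₂ = [(1−0.238)·10.29/(4σ)]^(1/4) = 76.68 K.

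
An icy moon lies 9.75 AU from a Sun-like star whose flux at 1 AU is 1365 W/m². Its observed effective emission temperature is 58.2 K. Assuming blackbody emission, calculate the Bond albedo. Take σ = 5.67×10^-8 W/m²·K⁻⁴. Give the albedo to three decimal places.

By the inverse-square law, S = 1365/9.75² = 14.36 W/m².
Rearranging the radiative balance, α = 1 − 4σT⁴/S.
σT⁴ = 0.6505 W/m², so 4σT⁴ = 2.602 W/m².
1−α = 2.602/14.36 = 0.1812, so α = 0.8188.

0.819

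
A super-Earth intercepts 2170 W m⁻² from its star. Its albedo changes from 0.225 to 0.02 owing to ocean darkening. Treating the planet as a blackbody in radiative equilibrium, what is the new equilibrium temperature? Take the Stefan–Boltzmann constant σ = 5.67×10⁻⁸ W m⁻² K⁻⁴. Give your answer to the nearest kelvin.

New equilibrium: T₂ = [(1−0.02)·2170/(4σ)]^(1/4) = 311.2 K.

311 kelvin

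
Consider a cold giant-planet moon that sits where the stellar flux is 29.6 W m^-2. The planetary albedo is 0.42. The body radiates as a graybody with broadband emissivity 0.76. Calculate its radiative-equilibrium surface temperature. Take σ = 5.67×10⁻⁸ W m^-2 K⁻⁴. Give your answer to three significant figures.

Averaging over the sphere, the absorbed flux is S(1−α)/4 = 4.292 W m^-2.
Radiative balance εσT⁴ = 4.292 gives T = [4.292/(0.76·σ)]^(1/4) = 99.90 K.

99.9 K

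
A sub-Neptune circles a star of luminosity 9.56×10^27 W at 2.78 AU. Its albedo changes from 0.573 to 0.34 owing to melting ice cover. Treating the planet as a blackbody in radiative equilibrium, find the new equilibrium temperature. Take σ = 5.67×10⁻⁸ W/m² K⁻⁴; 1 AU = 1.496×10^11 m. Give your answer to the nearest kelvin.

336 K

Orbital distance: d = 2.78 AU = 4.159×10^11 m.
S = L/(4πd²) = 4398 W/m².
New equilibrium: T₂ = [(1−0.34)·4398/(4σ)]^(1/4) = 336.4 K.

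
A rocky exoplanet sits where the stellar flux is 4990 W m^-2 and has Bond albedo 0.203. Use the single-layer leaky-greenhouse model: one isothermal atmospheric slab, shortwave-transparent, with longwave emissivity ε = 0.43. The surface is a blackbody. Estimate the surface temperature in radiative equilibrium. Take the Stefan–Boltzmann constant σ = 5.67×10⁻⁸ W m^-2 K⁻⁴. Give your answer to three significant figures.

387 K

Effective emission temperature (TOA balance): σT_e⁴ = S(1−α)/4 = 994.3 W m^-2 → T_e = 363.9 K.
For a single slab of emissivity ε, T_s⁴ = 2T_e⁴/(2−ε); thus T_s = 363.9·(1.274)^(1/4) = 386.6 K.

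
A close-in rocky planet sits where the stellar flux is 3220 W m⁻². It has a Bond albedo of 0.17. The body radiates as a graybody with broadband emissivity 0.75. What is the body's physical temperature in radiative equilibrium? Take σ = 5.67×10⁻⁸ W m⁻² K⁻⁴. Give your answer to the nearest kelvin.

Absorbed flux (global mean): S(1−α)/4 = 3220·0.83/4 = 668.1 W m⁻².
Equating to εσT⁴ with ε = 0.75: T = (668.1/0.75σ)^(1/4) = 354.0 K.

354 K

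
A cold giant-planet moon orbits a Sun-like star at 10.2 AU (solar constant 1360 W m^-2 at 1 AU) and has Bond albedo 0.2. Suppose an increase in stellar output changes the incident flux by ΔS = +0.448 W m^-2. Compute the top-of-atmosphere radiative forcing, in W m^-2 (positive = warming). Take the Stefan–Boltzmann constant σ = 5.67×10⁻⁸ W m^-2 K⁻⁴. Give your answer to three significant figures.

0.0896 W m^-2

Flux at the orbit: S = 1360/(10.2)² = 13.07 W m^-2.
TOA radiative forcing: ΔF = (1−α)ΔS/4 = 0.8·(+0.448)/4 = 0.08960 W m^-2.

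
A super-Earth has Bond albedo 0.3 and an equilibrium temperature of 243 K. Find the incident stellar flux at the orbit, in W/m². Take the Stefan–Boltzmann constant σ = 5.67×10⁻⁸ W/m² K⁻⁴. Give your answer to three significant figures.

Invert the energy balance for S: S = 4σT⁴/(1−α).
The emitted flux is σT⁴ = 197.7 W/m².
S = 4·197.7/0.7 = 1130 W/m².

1130 W/m²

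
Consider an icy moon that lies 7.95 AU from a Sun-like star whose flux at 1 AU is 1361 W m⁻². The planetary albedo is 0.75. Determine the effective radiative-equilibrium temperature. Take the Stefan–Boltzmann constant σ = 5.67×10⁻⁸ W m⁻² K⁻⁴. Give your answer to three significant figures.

69.8 K

Flux at the orbit: S = 1361/(7.95)² = 21.53 W m⁻².
Absorbed flux (global mean): S(1−α)/4 = 21.53·0.25/4 = 1.346 W m⁻².
In equilibrium σT⁴ equals this, so T = 69.80 K.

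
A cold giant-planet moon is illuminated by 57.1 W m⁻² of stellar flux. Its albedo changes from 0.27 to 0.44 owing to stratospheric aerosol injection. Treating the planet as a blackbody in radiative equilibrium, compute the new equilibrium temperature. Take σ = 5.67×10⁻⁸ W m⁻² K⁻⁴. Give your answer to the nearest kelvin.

109 kelvin

With the new albedo, S(1−α₂)/4 = 7.994 W m⁻², so T₂ = 109.0 K.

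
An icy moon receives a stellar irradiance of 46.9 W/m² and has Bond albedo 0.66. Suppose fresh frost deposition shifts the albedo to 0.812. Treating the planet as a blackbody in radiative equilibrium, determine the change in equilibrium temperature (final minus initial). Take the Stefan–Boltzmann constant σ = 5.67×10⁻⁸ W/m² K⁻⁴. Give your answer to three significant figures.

-12.6 K

Initial: T₁ = [S(1−0.66)/(4σ)]^(1/4) = 91.57 K.
With α = 0.812, T₂ = 78.96 K.
Change: 78.96 − 91.57 = -12.61 K.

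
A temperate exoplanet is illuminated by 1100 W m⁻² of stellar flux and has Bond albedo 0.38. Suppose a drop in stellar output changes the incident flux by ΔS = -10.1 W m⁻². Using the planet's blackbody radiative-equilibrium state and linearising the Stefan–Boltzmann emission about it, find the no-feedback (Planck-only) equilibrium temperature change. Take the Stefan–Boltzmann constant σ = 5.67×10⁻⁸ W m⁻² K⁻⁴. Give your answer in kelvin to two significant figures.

Unperturbed T_e = [1100·(1−0.38)/(4σ)]^¼ = 234.2 K.
ΔF = Δ[S(1−α)]/4 = (1−0.38)·-10.1/4 = -1.565 W m⁻².
The Planck feedback parameter is 4σT_e³ = 2.912 W m⁻²/K.
So ΔT₀ = -1.565/2.912 = -0.538 K.

-0.54 K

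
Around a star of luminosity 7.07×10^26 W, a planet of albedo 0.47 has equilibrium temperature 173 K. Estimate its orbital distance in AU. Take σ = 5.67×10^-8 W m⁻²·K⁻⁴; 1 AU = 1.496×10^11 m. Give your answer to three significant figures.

2.56 AU

Energy balance gives S = 4σT⁴/(1−α) = 383.3 W m⁻².
Then d = [L/(4πS)]^(1/2) = 3.831×10^11 m, i.e. 2.561 AU.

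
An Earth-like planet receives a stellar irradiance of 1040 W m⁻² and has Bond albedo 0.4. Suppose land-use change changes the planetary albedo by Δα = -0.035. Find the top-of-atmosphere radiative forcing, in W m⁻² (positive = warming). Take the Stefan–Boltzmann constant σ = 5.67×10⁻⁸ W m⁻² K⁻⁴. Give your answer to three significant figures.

9.10 W m⁻²

TOA radiative forcing: ΔF = −S·Δα/4 = −1040·(-0.035)/4 = 9.100 W m⁻².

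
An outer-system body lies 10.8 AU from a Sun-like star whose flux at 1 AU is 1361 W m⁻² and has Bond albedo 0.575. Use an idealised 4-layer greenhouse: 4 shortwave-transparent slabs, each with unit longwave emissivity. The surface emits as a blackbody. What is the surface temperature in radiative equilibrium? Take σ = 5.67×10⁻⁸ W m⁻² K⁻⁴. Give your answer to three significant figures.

102 kelvin

Irradiance scales as 1/d², so S = 1361 W m⁻² × (1/10.8)² = 11.67 W m⁻².
OLR = S(1−α)/4 = 1.240 W m⁻²; the top layer radiates at T_e = 68.38 K.
For an N-layer opaque stack, T_s⁴ = (N+1)T_e⁴, hence T_s = (5)^(1/4)×68.38 K = 102.3 K.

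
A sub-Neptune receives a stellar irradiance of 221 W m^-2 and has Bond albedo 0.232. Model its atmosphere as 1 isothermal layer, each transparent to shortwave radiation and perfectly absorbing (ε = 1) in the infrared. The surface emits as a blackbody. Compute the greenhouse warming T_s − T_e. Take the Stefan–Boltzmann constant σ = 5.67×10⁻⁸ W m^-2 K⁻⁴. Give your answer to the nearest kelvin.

OLR = S(1−α)/4 = 42.43 W m^-2; the top layer radiates at T_e = 165.4 K.
T_s = (N+1)^(1/4)·T_e = 196.7 K.
So the greenhouse effect raises the surface by 196.7 − 165.4 = 31.29 K.

31 K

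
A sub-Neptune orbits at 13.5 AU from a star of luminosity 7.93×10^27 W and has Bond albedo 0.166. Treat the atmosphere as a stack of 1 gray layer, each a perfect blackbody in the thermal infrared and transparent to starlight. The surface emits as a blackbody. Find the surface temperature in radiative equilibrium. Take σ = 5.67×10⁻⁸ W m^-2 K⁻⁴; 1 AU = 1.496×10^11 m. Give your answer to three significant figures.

d = 13.5 × 1.496×10^11 m = 2.020×10^12 m.
S = L/(4πd²) = 154.7 W m^-2.
The effective emission temperature is T_e = [S(1−α)/(4σ)]^¼ = 154.4 K.
Layer-by-layer balance gives σT_s⁴ = (N+1)σT_e⁴, so T_s = 2^¼·154.4 = 183.7 K.

184 kelvin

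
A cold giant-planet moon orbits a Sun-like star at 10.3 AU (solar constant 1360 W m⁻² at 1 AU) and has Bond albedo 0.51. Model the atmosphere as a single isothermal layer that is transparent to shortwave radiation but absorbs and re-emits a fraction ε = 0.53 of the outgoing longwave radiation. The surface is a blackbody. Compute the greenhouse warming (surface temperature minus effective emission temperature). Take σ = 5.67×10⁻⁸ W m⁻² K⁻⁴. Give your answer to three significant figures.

Flux at the orbit: S = 1360/(10.3)² = 12.82 W m⁻².
Effective emission temperature (TOA balance): σT_e⁴ = S(1−α)/4 = 1.570 W m⁻² → T_e = 72.54 K.
For a single slab of emissivity ε, T_s⁴ = 2T_e⁴/(2−ε); thus T_s = 72.54·(1.361)^(1/4) = 78.35 K.
The atmosphere warms the surface by 5.804 K.

5.80 kelvin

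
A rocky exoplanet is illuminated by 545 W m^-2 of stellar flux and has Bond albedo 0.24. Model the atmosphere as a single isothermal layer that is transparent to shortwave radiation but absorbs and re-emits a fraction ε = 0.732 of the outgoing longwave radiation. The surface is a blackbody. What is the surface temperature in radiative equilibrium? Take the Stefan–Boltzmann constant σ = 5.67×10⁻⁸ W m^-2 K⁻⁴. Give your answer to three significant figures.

232 K

The planet radiates to space at T_e = [S(1−α)/(4σ)]^(1/4) = 206.7 K.
For a single slab of emissivity ε, T_s⁴ = 2T_e⁴/(2−ε); thus T_s = 206.7·(1.577)^(1/4) = 231.7 K.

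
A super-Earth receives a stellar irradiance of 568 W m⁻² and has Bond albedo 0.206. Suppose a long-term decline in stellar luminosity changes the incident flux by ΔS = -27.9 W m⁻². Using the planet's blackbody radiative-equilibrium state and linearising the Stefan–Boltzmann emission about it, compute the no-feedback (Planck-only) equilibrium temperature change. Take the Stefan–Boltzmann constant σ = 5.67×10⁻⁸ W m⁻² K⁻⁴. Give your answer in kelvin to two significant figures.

-2.6 K

Unperturbed T_e = [568.0·(1−0.206)/(4σ)]^¼ = 211.2 K.
ΔF = Δ[S(1−α)]/4 = (1−0.206)·-27.9/4 = -5.538 W m⁻².
Planck response: λ_P = 4σT_e³ = 4·5.67×10⁻⁸·(211.2)³ = 2.136 W m⁻²/K.
ΔT₀ = ΔF/λ_P = -5.538/2.136 = -2.59 K.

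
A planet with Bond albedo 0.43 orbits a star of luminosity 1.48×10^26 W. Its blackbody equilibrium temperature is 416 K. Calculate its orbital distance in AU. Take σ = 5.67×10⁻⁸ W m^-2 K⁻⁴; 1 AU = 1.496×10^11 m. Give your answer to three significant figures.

Required flux: S = 4σT⁴/(1−α) = 11920 W m^-2.
From L = 4πd²S, d = √(1.48×10^26/(4π·11920)) = 3.144×10^10 m = 0.2101 AU.

0.210 AU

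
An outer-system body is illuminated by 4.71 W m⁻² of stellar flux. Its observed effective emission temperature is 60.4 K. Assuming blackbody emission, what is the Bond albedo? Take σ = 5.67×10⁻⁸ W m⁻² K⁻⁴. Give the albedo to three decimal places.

0.359

From σT⁴ = S(1−α)/4 we invert for α: 1−α = 4σT⁴/S.
σT⁴ = 0.7546 W m⁻², so 4σT⁴ = 3.018 W m⁻².
1−α = 3.018/4.710 = 0.6409, so α = 0.3591.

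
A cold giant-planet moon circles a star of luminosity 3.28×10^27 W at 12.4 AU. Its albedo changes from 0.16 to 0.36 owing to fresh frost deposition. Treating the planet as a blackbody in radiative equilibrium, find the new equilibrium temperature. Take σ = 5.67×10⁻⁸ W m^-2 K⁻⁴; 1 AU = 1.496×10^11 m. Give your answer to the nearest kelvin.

d = 12.4 × 1.496×10^11 m = 1.855×10^12 m.
Flux at the orbit: S = L/(4πd²) = 3.28×10^27/(4π·(1.86×10^12)²) = 75.85 W m^-2.
T₂ = [S(1−α₂)/(4σ)]^(1/4) = [75.85·0.64/(4σ)]^(1/4) = 121.0 K.

121 K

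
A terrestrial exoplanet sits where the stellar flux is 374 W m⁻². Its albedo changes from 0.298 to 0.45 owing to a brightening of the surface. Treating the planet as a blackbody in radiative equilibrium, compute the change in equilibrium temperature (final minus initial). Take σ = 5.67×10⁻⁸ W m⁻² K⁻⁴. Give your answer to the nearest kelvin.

Initial: T₁ = [S(1−0.298)/(4σ)]^(1/4) = 184.5 K.
With α = 0.45, T₂ = 173.5 K.
ΔT = T₂ − T₁ = -10.92 K.

-11 K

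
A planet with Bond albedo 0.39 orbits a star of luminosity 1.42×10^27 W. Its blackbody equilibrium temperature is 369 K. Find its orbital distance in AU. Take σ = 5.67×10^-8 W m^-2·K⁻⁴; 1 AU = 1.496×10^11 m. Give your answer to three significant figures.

0.856 AU

Required flux: S = 4σT⁴/(1−α) = 6893 W m^-2.
From L = 4πd²S, d = √(1.42×10^27/(4π·6893)) = 1.280×10^11 m = 0.8559 AU.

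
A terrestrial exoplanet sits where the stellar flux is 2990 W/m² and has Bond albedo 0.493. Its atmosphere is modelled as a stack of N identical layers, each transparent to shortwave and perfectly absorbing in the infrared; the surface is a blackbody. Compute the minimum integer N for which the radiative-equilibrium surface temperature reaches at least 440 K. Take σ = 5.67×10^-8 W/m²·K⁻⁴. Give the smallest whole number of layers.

OLR = S(1−α)/4 = 379.0 W/m²; the top layer radiates at T_e = 285.9 K.
Since T_s⁴ = (N+1)T_e⁴, we need N ≥ (T_s/T_e)⁴ − 1 = 4.608.
The minimum whole number is N = 5.

5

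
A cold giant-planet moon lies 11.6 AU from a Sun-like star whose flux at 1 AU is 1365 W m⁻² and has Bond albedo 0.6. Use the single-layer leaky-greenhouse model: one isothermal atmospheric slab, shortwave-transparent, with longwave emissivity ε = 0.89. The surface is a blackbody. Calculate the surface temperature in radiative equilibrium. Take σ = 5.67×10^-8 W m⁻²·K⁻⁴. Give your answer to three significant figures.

Irradiance scales as 1/d², so S = 1365 W m⁻² × (1/11.6)² = 10.14 W m⁻².
The planet radiates to space at T_e = [S(1−α)/(4σ)]^(1/4) = 65.04 K.
Surface balance with a leaky layer gives σT_s⁴ = σT_e⁴·2/(2−ε), so T_s = T_e·[2/(2−0.89)]^(1/4) = 75.35 K.

75.4 K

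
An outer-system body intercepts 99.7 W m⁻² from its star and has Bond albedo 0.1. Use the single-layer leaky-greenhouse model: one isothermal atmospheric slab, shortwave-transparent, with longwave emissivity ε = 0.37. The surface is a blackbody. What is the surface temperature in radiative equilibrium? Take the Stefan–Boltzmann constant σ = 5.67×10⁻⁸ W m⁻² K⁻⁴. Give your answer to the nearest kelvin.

At the top of the atmosphere, σT_e⁴ = S(1−α)/4 = 22.43 W m⁻², giving T_e = 141.0 K.
Surface balance with a leaky layer gives σT_s⁴ = σT_e⁴·2/(2−ε), so T_s = T_e·[2/(2−0.37)]^(1/4) = 148.4 K.

148 kelvin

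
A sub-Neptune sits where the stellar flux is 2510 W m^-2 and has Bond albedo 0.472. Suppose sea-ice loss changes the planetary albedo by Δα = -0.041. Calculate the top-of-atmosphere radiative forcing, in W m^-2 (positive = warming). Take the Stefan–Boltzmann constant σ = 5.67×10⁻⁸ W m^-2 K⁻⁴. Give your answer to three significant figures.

The change in absorbed flux is Δ[S(1−α)/4] = −SΔα/4 = 25.73 W m^-2.

25.7 W m^-2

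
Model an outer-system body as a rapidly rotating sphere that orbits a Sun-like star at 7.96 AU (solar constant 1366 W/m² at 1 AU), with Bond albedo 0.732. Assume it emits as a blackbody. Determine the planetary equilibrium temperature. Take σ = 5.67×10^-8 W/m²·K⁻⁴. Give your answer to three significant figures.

Irradiance scales as 1/d², so S = 1366 W/m² × (1/7.96)² = 21.56 W/m².
Absorbed flux (global mean): S(1−α)/4 = 21.56·0.268/4 = 1.444 W/m².
Balancing against σT⁴: T = (1.444/5.67×10⁻⁸)^(1/4) = 71.04 K.

71.0 kelvin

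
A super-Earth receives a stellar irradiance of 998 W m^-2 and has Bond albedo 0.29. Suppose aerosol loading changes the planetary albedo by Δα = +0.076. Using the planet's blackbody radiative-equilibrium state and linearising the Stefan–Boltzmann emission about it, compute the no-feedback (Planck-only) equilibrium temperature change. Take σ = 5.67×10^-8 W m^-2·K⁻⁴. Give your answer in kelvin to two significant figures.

Unperturbed T_e = [998.0·(1−0.29)/(4σ)]^¼ = 236.4 K.
TOA radiative forcing: ΔF = −S·Δα/4 = −998.0·(+0.076)/4 = -18.96 W m^-2.
The Planck feedback parameter is 4σT_e³ = 2.997 W m^-2/K.
ΔT₀ = ΔF/λ_P = -18.96/2.997 = -6.33 K.

-6.3 kelvin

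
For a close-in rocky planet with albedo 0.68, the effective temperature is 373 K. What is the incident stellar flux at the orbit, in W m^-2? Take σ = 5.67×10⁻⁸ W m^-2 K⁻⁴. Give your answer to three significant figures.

Invert the energy balance for S: S = 4σT⁴/(1−α).
The emitted flux is σT⁴ = 1098 W m^-2.
So S = 4×1098/(1−0.68) = 13720 W m^-2.

13700 W m^-2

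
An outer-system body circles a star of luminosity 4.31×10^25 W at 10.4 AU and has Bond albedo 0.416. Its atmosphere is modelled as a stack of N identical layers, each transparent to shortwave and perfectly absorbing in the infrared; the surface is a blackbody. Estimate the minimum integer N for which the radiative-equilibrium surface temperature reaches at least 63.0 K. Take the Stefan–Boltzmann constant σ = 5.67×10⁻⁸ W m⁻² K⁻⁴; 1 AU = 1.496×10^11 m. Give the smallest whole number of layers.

d = 10.4 × 1.496×10^11 m = 1.556×10^12 m.
Flux at the orbit: S = L/(4πd²) = 4.31×10^25/(4π·(1.56×10^12)²) = 1.417 W m⁻².
Top-of-atmosphere balance: σT_e⁴ = S(1−α)/4 = 0.2069 W m⁻² → T_e = 43.70 K.
Need (N+1)T_e⁴ ≥ T_s⁴, i.e. N+1 ≥ (63.0/43.70)⁴ = 4.318.
Rounding up, N = 4.

4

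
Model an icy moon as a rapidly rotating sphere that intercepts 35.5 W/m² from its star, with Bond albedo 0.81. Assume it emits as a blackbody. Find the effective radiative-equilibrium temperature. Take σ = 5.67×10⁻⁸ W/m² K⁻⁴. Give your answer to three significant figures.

Absorbed flux (global mean): S(1−α)/4 = 35.50·0.19/4 = 1.686 W/m².
Set σT⁴ = 1.686 → T = (1.686/σ)^(1/4) = 73.85 K.

73.8 kelvin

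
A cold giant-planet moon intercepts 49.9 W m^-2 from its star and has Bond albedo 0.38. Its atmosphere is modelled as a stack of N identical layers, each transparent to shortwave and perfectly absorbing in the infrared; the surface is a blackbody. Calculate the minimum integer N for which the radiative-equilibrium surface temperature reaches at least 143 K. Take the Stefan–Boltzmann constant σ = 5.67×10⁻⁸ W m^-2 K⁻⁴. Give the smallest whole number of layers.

3

OLR = S(1−α)/4 = 7.734 W m^-2; the top layer radiates at T_e = 108.1 K.
Since T_s⁴ = (N+1)T_e⁴, we need N ≥ (T_s/T_e)⁴ − 1 = 2.065.
The minimum whole number is N = 3.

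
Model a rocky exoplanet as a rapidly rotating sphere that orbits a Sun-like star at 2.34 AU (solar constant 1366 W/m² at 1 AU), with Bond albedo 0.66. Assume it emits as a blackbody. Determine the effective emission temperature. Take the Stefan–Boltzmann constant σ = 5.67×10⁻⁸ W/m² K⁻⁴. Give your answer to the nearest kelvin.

139 K

Flux at the orbit: S = 1366/(2.34)² = 249.5 W/m².
Absorbed flux (global mean): S(1−α)/4 = 249.5·0.34/4 = 21.20 W/m².
In equilibrium σT⁴ equals this, so T = 139.1 K.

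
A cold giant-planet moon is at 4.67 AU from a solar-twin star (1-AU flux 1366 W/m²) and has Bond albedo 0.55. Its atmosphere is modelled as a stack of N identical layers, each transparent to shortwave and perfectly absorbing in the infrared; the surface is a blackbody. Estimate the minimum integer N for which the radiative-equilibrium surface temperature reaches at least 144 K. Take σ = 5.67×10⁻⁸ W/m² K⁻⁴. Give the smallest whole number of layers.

3

Flux at the orbit: S = 1366/(4.67)² = 62.63 W/m².
Top-of-atmosphere balance: σT_e⁴ = S(1−α)/4 = 7.046 W/m² → T_e = 105.6 K.
Since T_s⁴ = (N+1)T_e⁴, we need N ≥ (T_s/T_e)⁴ − 1 = 2.460.
The minimum whole number is N = 3.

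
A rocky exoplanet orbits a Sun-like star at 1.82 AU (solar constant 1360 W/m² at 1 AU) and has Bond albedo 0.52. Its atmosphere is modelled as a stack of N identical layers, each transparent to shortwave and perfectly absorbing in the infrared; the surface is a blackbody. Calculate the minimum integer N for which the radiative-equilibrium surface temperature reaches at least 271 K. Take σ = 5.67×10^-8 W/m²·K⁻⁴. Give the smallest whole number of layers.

Flux at the orbit: S = 1360/(1.82)² = 410.6 W/m².
Top-of-atmosphere balance: σT_e⁴ = S(1−α)/4 = 49.27 W/m² → T_e = 171.7 K.
Since T_s⁴ = (N+1)T_e⁴, we need N ≥ (T_s/T_e)⁴ − 1 = 5.207.
The minimum whole number is N = 6.

6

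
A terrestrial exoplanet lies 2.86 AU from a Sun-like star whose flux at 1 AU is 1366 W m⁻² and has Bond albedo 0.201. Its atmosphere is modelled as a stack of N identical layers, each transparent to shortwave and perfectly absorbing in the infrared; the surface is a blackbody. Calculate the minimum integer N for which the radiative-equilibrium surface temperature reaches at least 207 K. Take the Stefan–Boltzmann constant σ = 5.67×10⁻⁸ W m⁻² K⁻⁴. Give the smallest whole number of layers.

Irradiance scales as 1/d², so S = 1366 W m⁻² × (1/2.86)² = 167.0 W m⁻².
OLR = S(1−α)/4 = 33.36 W m⁻²; the top layer radiates at T_e = 155.7 K.
T_s = (N+1)^(1/4)·T_e ≥ 207 K requires N+1 ≥ (T_s/T_e)⁴ = (207/155.7)⁴ = 3.121.
The minimum whole number is N = 3.

3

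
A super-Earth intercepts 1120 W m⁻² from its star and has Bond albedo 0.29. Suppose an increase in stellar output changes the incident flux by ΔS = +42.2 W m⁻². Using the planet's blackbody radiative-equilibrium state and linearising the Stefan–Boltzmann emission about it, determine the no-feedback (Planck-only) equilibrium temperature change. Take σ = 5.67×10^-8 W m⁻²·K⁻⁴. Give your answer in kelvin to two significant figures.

Unperturbed T_e = [1120·(1−0.29)/(4σ)]^¼ = 243.3 K.
TOA radiative forcing: ΔF = (1−α)ΔS/4 = 0.71·(+42.2)/4 = 7.490 W m⁻².
Linearising σT⁴ gives d(σT⁴)/dT = 4σT_e³ = 3.268 W m⁻² per K.
So ΔT₀ = 7.490/3.268 = 2.29 K.

2.3 kelvin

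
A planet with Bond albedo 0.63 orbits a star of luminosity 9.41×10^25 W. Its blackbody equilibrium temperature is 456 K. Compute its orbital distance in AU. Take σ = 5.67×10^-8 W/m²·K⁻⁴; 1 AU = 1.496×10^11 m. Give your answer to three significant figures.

0.112 AU

The flux needed for this T is 4σT⁴/(1−0.63) = 26500 W/m².
Then d = [L/(4πS)]^(1/2) = 1.681×10^10 m, i.e. 0.1124 AU.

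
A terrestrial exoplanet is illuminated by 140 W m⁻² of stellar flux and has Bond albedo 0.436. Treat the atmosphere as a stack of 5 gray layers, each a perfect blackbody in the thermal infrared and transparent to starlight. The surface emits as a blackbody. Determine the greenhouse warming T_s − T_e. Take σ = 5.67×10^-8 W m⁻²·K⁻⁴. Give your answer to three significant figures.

Top-of-atmosphere balance: σT_e⁴ = S(1−α)/4 = 19.74 W m⁻² → T_e = 136.6 K.
T_s = (N+1)^(1/4)·T_e = 213.8 K.
Warming: T_s − T_e = 77.19 K.

77.2 K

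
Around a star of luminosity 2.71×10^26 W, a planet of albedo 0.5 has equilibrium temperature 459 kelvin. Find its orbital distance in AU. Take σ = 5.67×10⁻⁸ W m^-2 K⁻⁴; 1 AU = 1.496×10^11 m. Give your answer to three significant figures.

Required flux: S = 4σT⁴/(1−α) = 20130 W m^-2.
Then d = [L/(4πS)]^(1/2) = 3.273×10^10 m, i.e. 0.2188 AU.

0.219 AU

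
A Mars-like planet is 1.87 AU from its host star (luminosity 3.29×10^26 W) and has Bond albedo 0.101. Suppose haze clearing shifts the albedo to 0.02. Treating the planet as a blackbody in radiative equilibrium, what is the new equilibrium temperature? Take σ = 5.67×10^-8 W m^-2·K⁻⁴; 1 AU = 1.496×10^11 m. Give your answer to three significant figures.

d = 1.87 × 1.496×10^11 m = 2.798×10^11 m.
Flux at the orbit: S = L/(4πd²) = 3.29×10^26/(4π·(2.80×10^11)²) = 334.5 W m^-2.
With the new albedo, S(1−α₂)/4 = 81.96 W m^-2, so T₂ = 195.0 K.

195 kelvin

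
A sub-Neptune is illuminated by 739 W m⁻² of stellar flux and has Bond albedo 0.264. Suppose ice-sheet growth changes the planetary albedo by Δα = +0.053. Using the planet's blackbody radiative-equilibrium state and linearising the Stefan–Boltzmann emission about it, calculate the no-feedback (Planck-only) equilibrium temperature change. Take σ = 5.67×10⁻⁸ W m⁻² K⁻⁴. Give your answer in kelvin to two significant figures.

Unperturbed T_e = [739.0·(1−0.264)/(4σ)]^¼ = 221.3 K.
ΔF = −(S/4)Δα = −(739.0/4)×(+0.053) = -9.792 W m⁻².
Planck response: λ_P = 4σT_e³ = 4·5.67×10⁻⁸·(221.3)³ = 2.458 W m⁻²/K.
So ΔT₀ = -9.792/2.458 = -3.98 K.

-4.0 K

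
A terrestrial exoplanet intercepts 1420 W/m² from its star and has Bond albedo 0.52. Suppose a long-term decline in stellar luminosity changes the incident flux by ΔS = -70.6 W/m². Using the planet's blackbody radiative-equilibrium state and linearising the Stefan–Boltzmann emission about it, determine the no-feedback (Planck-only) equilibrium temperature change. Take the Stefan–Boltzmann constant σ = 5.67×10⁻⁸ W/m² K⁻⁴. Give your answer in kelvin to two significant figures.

-2.9 K

Reference equilibrium: T_e = [S(1−α)/(4σ)]^(1/4) = 234.1 K.
Only a fraction (1−α) is absorbed and it's spread over 4πR², so ΔF = (1−α)ΔS/4 = -8.472 W/m².
Linearising σT⁴ gives d(σT⁴)/dT = 4σT_e³ = 2.911 W/m² per K.
ΔT₀ = ΔF/λ_P = -8.472/2.911 = -2.91 K.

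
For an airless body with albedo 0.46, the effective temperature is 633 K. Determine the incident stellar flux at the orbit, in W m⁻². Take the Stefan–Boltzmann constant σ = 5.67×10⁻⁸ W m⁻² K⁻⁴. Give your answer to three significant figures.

67400 W m⁻²

Invert the energy balance for S: S = 4σT⁴/(1−α).
The emitted flux is σT⁴ = 9103 W m⁻².
So S = 4×9103/(1−0.46) = 67430 W m⁻².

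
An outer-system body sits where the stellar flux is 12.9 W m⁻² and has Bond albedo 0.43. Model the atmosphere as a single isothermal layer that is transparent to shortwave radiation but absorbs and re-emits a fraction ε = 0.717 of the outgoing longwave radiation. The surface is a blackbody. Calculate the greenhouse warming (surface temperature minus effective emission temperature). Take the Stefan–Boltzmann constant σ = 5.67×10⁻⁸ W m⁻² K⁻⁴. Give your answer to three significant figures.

Effective emission temperature (TOA balance): σT_e⁴ = S(1−α)/4 = 1.838 W m⁻² → T_e = 75.46 K.
The surface balance (absorbed SW + ε·downward IR = σT_s⁴) with T_a⁴ = T_s⁴/2 reduces to T_s = T_e·[2/(2−ε)]^¼ = 84.32 K.
The atmosphere warms the surface by 8.857 K.

8.86 kelvin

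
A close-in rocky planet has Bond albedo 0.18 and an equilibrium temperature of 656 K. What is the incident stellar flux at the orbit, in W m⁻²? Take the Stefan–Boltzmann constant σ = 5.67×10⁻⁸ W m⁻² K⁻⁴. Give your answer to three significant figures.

From S(1−α)/4 = σT⁴: S = 4σT⁴/(1−α).
σT⁴ = 5.67×10⁻⁸·(656)⁴ = 10500 W m⁻².
S = 4·10500/0.82 = 51220 W m⁻².

51200 W m⁻²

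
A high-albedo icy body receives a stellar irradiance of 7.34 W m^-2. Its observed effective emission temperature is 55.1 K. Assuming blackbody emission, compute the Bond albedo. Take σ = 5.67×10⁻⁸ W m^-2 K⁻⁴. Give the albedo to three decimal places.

Rearranging the radiative balance, α = 1 − 4σT⁴/S.
4σT⁴ = 4·5.67×10⁻⁸·(55.1)⁴ = 2.090 W m^-2.
1−α = 2.090/7.340 = 0.2848, so α = 0.7152.

0.715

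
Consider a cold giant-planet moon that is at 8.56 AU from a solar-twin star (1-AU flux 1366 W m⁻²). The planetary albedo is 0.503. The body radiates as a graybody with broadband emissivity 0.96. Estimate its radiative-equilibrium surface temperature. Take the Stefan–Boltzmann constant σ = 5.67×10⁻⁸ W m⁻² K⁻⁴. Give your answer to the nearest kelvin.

By the inverse-square law, S = 1366/8.56² = 18.64 W m⁻².
Averaging over the sphere, the absorbed flux is S(1−α)/4 = 2.316 W m⁻².
Radiative balance εσT⁴ = 2.316 gives T = [2.316/(0.96·σ)]^(1/4) = 80.77 K.

81 K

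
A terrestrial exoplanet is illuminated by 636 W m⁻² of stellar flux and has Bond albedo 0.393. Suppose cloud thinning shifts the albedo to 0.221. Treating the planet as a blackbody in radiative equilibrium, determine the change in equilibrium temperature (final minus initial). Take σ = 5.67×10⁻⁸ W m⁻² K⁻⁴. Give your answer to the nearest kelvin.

13 K

Initial: T₁ = [S(1−0.393)/(4σ)]^(1/4) = 203.1 K.
After:  T₂ = [636.0·0.779/(4σ)]^(1/4) = 216.2 K.
Change: 216.2 − 203.1 = 13.07 K.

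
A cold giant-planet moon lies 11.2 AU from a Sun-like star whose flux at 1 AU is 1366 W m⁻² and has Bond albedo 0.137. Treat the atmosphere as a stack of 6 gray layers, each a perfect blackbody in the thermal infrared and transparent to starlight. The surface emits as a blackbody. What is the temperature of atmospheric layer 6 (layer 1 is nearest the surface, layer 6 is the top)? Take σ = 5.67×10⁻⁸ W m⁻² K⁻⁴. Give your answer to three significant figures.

By the inverse-square law, S = 1366/11.2² = 10.89 W m⁻².
OLR = S(1−α)/4 = 2.349 W m⁻²; the top layer radiates at T_e = 80.23 K.
In the N-layer model, layer k (counted from the surface) has T_k = (N+1−k)^(1/4)·T_e.
T_6 = (1)^(1/4)·80.23 = 80.23 K.

80.2 K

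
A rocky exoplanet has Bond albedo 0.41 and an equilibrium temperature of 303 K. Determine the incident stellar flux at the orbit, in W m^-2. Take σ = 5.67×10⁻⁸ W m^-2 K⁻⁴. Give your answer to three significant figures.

Invert the energy balance for S: S = 4σT⁴/(1−α).
σT⁴ = 5.67×10⁻⁸·(303)⁴ = 477.9 W m^-2.
S = 4·477.9/0.59 = 3240 W m^-2.

3240 W m^-2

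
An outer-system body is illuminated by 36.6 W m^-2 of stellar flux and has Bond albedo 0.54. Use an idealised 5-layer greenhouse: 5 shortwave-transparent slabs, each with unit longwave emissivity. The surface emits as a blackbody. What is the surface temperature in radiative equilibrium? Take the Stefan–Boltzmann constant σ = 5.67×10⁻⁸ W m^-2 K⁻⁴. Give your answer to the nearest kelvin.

145 K

The effective emission temperature is T_e = [S(1−α)/(4σ)]^¼ = 92.82 K.
With N = 5 opaque layers, T_s = (N+1)^(1/4)·T_e = 6^(1/4)·92.82 = 145.3 K.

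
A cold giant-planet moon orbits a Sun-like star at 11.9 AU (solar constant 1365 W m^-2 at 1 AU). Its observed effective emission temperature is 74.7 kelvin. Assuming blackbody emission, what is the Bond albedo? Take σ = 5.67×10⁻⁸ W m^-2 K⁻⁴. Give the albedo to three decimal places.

Flux at the orbit: S = 1365/(11.9)² = 9.639 W m^-2.
Energy balance: S(1−α)/4 = σT⁴, so 1−α = 4σT⁴/S.
4σT⁴ = 4·5.67×10⁻⁸·(74.7)⁴ = 7.062 W m^-2.
Hence α = 1 − 7.062/9.639 = 0.2674.

0.267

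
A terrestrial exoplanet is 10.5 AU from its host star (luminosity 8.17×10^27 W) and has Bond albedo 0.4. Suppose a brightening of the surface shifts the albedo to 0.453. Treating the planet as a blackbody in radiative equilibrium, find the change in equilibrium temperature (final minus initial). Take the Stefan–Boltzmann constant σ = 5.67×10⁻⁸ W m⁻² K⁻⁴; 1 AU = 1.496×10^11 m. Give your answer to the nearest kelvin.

d = 10.5 × 1.496×10^11 m = 1.571×10^12 m.
Spreading L over a sphere of radius d: S = 8.17×10^27/(4π·1.57×10^12²) = 263.5 W m⁻².
With α = 0.4, T₁ = 162.5 K.
After:  T₂ = [263.5·0.547/(4σ)]^(1/4) = 158.8 K.
ΔT = T₂ − T₁ = -3.714 K.

-4 K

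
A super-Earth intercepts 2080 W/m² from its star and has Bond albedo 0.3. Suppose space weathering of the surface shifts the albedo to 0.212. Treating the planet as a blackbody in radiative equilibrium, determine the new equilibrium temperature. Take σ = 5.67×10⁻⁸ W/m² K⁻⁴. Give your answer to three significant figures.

292 K

New equilibrium: T₂ = [(1−0.212)·2080/(4σ)]^(1/4) = 291.6 K.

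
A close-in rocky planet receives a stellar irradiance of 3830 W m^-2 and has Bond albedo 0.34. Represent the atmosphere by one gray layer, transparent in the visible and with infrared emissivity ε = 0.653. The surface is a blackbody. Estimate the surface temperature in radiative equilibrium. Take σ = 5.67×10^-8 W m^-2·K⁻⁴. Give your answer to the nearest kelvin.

359 K

At the top of the atmosphere, σT_e⁴ = S(1−α)/4 = 631.9 W m^-2, giving T_e = 324.9 K.
Surface balance with a leaky layer gives σT_s⁴ = σT_e⁴·2/(2−ε), so T_s = T_e·[2/(2−0.653)]^(1/4) = 358.7 K.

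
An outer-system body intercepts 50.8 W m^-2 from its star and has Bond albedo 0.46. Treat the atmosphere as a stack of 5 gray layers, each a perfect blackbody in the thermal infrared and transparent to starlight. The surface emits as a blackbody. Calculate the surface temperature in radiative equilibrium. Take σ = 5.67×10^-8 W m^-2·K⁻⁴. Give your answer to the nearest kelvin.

Top-of-atmosphere balance: σT_e⁴ = S(1−α)/4 = 6.858 W m^-2 → T_e = 104.9 K.
Layer-by-layer balance gives σT_s⁴ = (N+1)σT_e⁴, so T_s = 6^¼·104.9 = 164.1 K.

164 K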